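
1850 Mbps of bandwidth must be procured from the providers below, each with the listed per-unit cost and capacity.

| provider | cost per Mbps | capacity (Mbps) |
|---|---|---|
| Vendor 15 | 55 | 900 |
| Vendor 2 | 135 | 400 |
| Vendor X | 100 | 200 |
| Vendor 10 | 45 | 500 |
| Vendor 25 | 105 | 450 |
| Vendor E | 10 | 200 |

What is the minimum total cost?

99250

Fill from the cheapest provider first.
Vendor E at 10: take all 200 Mbps → 1650 still needed.
Vendor 10 at 45: take all 500 Mbps → 1150 still needed.
Take 900 from Vendor 15 at 55 → need 250 more.
Vendor X at 100: take all 200 Mbps → 50 still needed.
Take 50 from Vendor 25 at 105 to finish.
Vendor 2: unused.
Cost = 200×10 + 500×45 + 900×55 + 200×100 + 50×105 = 99250.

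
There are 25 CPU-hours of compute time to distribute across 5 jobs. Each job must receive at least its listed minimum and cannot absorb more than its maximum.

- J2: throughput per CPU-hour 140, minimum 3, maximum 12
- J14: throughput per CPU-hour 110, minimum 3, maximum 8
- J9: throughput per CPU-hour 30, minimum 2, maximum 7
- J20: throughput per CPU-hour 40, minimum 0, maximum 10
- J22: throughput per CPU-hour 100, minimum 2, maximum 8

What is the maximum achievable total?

Meeting every minimum uses 3+3+2+0+2 = 10 CPU-hours, leaving 15.
Highest throughput per CPU-hour first: J2 140 > J14 110 > J22 100 > J20 40 > J9 30.
J2: +9 to 12 (cap) — 6 left.
J14: +5 to 8 (cap) — 1 left.
J22 has room for 6 more but only 1 remain, so it gets 3.
Total = 140×12 + 110×8 + 30×2 + 100×3 = 2920.

2920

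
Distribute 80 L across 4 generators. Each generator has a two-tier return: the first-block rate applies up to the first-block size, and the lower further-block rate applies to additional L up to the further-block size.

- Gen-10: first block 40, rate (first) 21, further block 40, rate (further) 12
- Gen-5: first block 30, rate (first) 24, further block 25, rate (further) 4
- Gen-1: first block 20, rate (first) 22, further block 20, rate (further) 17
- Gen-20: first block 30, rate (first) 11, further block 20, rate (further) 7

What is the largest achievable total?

Rank every tier by rate: Gen-5/first 24 > Gen-1/first 22 > Gen-10/first 21 > Gen-1/second 17 > Gen-10/second 12 > Gen-20/first 11 > Gen-20/second 7 > Gen-5/second 4.
Gen-5/first (24): +30 → 50 left.
Gen-1 first at 22: fill all 20 → 30 left.
Gen-10 first at 21: only 30 left, fill 30.
Total = 24×30 + 22×20 + 21×30 = 1790.

1790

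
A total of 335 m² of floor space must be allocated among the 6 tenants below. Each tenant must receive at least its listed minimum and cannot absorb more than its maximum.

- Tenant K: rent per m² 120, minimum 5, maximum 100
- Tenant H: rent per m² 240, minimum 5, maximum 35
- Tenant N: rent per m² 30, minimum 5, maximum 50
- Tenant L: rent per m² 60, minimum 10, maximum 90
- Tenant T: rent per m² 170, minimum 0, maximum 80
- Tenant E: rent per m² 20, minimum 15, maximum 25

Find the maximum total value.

40150

Meeting every minimum uses 5+5+5+10+0+15 = 40 m², leaving 295.
Highest rent per m² first: Tenant H 240 > Tenant T 170 > Tenant K 120 > Tenant L 60 > Tenant N 30 > Tenant E 20.
Tenant H: +30 to 35 (cap) — 265 left.
Tenant T: +80 to 80 (cap) — 185 left.
Tenant K: +95 to 100 (cap) — 90 left.
Give Tenant L 80 more to hit its cap of 90 — 10 left.
Tenant N has room for 45 more but only 10 remain, so it gets 15.
Total = 120×100 + 240×35 + 30×15 + 60×90 + 170×80 + 20×15 = 40150.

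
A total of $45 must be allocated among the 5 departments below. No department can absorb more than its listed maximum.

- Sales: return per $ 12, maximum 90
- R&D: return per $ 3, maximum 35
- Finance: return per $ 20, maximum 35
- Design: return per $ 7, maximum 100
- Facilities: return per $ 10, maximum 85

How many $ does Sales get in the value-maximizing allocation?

10

Rank by return per $: Finance 20 > Sales 12 > Facilities 10 > Design 7 > R&D 3.
Finance takes 35 to reach its cap of 35 → 10 left.
Sales has room for 90 but only 10 remain, so it gets 10.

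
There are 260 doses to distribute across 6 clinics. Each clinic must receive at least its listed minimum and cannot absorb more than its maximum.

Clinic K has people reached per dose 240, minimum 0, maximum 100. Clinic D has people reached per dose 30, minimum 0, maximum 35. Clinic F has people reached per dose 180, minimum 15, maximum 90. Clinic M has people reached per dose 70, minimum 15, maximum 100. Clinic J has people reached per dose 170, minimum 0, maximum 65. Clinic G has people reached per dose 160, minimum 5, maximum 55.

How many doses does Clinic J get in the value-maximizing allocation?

50

Meeting every minimum uses 0+0+15+15+0+5 = 35 doses, leaving 225.
Highest people reached per dose first: Clinic K 240 > Clinic F 180 > Clinic J 170 > Clinic G 160 > Clinic M 70 > Clinic D 30.
Clinic K: +100 to 100 (cap) → 125 left.
Clinic F: +75 to 90 (cap) → 50 left.
Clinic J: +50 (room for 65) → 50. Pool exhausted.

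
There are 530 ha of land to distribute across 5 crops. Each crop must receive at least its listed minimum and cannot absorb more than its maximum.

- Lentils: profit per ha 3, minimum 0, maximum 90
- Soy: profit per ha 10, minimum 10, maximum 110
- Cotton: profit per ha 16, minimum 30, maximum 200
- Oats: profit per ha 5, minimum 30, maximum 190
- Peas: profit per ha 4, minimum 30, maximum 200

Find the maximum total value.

5370

Meeting every minimum uses 0+10+30+30+30 = 100 ha, leaving 430.
Rank by profit per ha: Cotton 16 > Soy 10 > Oats 5 > Peas 4 > Lentils 3.
Give Cotton 170 more to hit its cap of 200 ; 260 left.
Give Soy 100 more to hit its cap of 110 ; 160 left.
Oats takes 160 more to reach its cap of 190 ; 0 left.
Total = 10×110 + 16×200 + 5×190 + 4×30 = 5370.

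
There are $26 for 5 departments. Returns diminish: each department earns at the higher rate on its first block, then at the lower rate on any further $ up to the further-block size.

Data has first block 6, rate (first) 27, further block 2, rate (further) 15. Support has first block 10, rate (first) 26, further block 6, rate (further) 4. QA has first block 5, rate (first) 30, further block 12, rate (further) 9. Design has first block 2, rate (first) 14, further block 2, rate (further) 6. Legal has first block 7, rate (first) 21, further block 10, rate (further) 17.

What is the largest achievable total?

Order all 10 blocks by rate: QA/T1 30 > Data/T1 27 > Support/T1 26 > Legal/T1 21 > Legal/T2 17 > Data/T2 15 > Design/T1 14 > QA/T2 9 > Design/T2 6 > Support/T2 4.
Fill QA T1 block (5 at 30) ; 21 left.
Data/T1 (27): +6 ; 15 left.
Support/T1 (26): +10 ; 5 left.
5 remain; put them into Legal T1 at 21.
Total = 30×5 + 27×6 + 26×10 + 21×5 = 677.

677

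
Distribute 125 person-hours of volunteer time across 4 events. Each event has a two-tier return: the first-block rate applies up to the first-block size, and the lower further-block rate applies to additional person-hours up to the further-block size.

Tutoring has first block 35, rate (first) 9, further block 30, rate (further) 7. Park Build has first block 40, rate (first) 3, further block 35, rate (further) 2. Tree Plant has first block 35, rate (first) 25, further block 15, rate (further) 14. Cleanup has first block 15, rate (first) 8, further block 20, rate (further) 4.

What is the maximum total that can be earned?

1695

Order all 8 blocks by rate: Tree Plant/tier1 25 > Tree Plant/tier2 14 > Tutoring/tier1 9 > Cleanup/tier1 8 > Tutoring/tier2 7 > Cleanup/tier2 4 > Park Build/tier1 3 > Park Build/tier2 2.
Fill Tree Plant tier1 block (35 at 25) — 90 left.
Tree Plant tier2 at 14: fill all 15 — 75 left.
Fill Tutoring tier1 block (35 at 9) — 40 left.
Cleanup/tier1 (8): +15 — 25 left.
Tutoring tier2 at 7: only 25 left, fill 25.
Total = 25×35 + 14×15 + 9×35 + 8×15 + 7×25 = 1695.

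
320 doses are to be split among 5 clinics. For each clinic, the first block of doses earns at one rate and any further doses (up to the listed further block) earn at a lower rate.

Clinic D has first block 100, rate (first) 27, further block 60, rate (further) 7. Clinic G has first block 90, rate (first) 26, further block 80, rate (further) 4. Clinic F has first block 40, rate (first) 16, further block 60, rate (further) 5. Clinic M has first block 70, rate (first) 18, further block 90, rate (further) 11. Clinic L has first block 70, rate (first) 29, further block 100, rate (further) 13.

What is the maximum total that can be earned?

8150

Rank every tier by rate: Clinic L/T1 29 > Clinic D/T1 27 > Clinic G/T1 26 > Clinic M/T1 18 > Clinic F/T1 16 > Clinic L/T2 13 > Clinic M/T2 11 > Clinic D/T2 7 > Clinic F/T2 5 > Clinic G/T2 4.
Clinic L T1 at 29: fill all 70 — 250 left.
Clinic D/T1 (27): +100 — 150 left.
Fill Clinic G T1 block (90 at 26) — 60 left.
Clinic M/T1: +60 of 70 at 18; pool empty.
Total = 29×70 + 27×100 + 26×90 + 18×60 = 8150.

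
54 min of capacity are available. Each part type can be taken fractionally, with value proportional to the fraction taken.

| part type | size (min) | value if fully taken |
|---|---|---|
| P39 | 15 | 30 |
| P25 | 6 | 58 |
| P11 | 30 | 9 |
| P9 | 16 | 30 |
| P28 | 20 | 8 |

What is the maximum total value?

Sort by value density: P25 58/6≈9.67, P39 30/15≈2, P9 30/16≈1.88, P28 8/20≈0.4, P11 9/30≈0.3.
Take all of P25 (6 min, value 58) — 48 min left.
P39: take in full, 15 min for value 30 — 33 left.
Take all of P9 (16 min, value 30) — 17 min left.
Only 17 min remain; take 17/20 of P28 for value 8×17/20 = 6.8.
Total value = 124.8.

124.8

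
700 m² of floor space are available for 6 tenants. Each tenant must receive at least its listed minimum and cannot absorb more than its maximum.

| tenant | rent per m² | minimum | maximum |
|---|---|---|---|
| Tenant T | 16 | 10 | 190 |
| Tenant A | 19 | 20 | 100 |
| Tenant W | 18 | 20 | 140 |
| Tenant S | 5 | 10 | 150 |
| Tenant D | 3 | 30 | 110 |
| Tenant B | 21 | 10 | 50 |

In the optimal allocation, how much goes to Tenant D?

Meeting every minimum uses 10+20+20+10+30+10 = 100 m², leaving 600.
Rank by rent per m²: Tenant B 21 > Tenant A 19 > Tenant W 18 > Tenant T 16 > Tenant S 5 > Tenant D 3.
Tenant B takes 40 more to reach its cap of 50 → 560 left.
Tenant A takes 80 more to reach its cap of 100 → 480 left.
Tenant W: +120 to 140 (cap) → 360 left.
Tenant T: +180 to 190 (cap) → 180 left.
Tenant S takes 140 more to reach its cap of 150 → 40 left.
Tenant D has room for 80 more but only 40 remain, so it gets 70.

70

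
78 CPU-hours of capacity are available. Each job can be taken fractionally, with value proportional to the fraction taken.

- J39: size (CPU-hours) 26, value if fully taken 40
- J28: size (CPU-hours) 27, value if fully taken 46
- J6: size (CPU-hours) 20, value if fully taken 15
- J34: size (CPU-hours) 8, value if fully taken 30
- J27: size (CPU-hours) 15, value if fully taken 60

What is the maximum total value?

Sort by value density: J27 60/15≈4, J34 30/8≈3.75, J28 46/27≈1.7, J39 40/26≈1.54, J6 15/20≈0.75.
All 15 CPU-hours of J27 fit (value 60) — 63 remain.
Take all of J34 (8 CPU-hours, value 30) — 55 CPU-hours left.
All 27 CPU-hours of J28 fit (value 46) — 28 remain.
Take all of J39 (26 CPU-hours, value 40) — 2 CPU-hours left.
Fill the last 2 CPU-hours with part of J6: 2/20 of it earns 1.5.
Total value = 177.5.

177.5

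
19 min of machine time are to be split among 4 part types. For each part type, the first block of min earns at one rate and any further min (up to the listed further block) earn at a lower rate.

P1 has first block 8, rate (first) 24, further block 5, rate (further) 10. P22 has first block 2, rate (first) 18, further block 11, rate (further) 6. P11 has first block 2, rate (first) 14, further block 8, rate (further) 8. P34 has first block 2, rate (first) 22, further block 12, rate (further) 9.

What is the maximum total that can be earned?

350

Order all 8 blocks by rate: P1/T1 24 > P34/T1 22 > P22/T1 18 > P11/T1 14 > P1/T2 10 > P34/T2 9 > P11/T2 8 > P22/T2 6.
P1 T1 at 24: fill all 8 ; 11 left.
Fill P34 T1 block (2 at 22) ; 9 left.
P22/T1 (18): +2 ; 7 left.
P11 T1 at 14: fill all 2 ; 5 left.
Fill P1 T2 block (5 at 10) ; 0 left.
Total = 24×8 + 22×2 + 18×2 + 14×2 + 10×5 = 350.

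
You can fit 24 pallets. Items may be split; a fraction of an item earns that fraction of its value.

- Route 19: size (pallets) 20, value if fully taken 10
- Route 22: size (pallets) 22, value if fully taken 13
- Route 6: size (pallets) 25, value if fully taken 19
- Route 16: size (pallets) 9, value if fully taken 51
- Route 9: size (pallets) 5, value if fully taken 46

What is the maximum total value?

Sort by value density: Route 9 46/5≈9.2, Route 16 51/9≈5.67, Route 6 19/25≈0.76, Route 22 13/22≈0.591, Route 19 10/20≈0.5.
Take all of Route 9 (5 pallets, value 46) — 19 pallets left.
All 9 pallets of Route 16 fit (value 51) — 10 remain.
10 pallets left: a 10/25 share of Route 6 gives 19×10/25 = 7.6.
Total value = 104.6.

104.6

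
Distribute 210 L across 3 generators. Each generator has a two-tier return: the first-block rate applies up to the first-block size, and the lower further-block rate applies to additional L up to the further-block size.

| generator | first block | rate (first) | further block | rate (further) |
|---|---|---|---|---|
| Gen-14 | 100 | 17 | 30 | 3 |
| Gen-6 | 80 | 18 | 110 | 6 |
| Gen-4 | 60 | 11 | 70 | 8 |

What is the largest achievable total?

3470

Order all 6 blocks by rate: Gen-6/tier1 18 > Gen-14/tier1 17 > Gen-4/tier1 11 > Gen-4/tier2 8 > Gen-6/tier2 6 > Gen-14/tier2 3.
Gen-6 tier1 at 18: fill all 80 → 130 left.
Gen-14 tier1 at 17: fill all 100 → 30 left.
Gen-4/tier1: +30 of 60 at 11; pool empty.
Total = 18×80 + 17×100 + 11×30 = 3470.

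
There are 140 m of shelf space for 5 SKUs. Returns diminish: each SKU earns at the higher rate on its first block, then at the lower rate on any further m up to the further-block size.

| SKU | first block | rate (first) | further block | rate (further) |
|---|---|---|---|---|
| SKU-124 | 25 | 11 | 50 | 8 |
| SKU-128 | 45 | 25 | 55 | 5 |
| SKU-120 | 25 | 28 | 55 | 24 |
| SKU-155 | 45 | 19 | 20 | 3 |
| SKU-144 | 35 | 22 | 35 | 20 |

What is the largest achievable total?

Treat each block as its own option and order by rate: SKU-120/T1 28 > SKU-128/T1 25 > SKU-120/T2 24 > SKU-144/T1 22 > SKU-144/T2 20 > SKU-155/T1 19 > SKU-124/T1 11 > SKU-124/T2 8 > SKU-128/T2 5 > SKU-155/T2 3.
Fill SKU-120 T1 block (25 at 28) → 115 left.
SKU-128/T1 (25): +45 → 70 left.
SKU-120 T2 at 24: fill all 55 → 15 left.
SKU-144/T1: +15 of 35 at 22; pool empty.
Total = 28×25 + 25×45 + 24×55 + 22×15 = 3475.

3475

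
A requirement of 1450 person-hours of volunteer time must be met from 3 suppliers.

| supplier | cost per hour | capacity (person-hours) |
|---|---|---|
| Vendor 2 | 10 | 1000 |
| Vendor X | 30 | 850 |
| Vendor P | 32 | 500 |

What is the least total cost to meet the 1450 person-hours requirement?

Cheapest first:
Take 1000 from Vendor 2 at 10 — need 450 more.
Vendor X at 30: take 450 of its 850 — requirement met.
Vendor P: unused.
Cost = 1000×10 + 450×30 = 23500.

23500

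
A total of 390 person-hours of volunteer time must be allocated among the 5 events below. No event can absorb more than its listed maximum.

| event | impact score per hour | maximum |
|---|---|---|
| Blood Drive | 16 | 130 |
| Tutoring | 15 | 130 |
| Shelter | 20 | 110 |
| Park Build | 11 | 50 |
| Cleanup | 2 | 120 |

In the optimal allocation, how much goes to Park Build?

20

Order the events by impact score per hour: Shelter 20 > Blood Drive 16 > Tutoring 15 > Park Build 11 > Cleanup 2.
Shelter: +110 to 110 (cap) — 280 left.
Blood Drive: +130 to 130 (cap) — 150 left.
Give Tutoring 130 to hit its cap of 130 — 20 left.
Park Build: +20 (room for 50) → 20. Pool exhausted.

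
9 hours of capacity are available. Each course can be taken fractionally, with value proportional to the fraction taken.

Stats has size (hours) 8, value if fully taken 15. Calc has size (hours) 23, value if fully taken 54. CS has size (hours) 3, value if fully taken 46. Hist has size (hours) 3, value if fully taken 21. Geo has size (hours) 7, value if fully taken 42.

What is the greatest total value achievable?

Rank by value-to-size ratio: CS 46/3≈15.3, Hist 21/3≈7, Geo 42/7≈6, Calc 54/23≈2.35, Stats 15/8≈1.88.
CS: take in full, 3 hours for value 46 → 6 left.
Take all of Hist (3 hours, value 21) → 3 hours left.
Fill the last 3 hours with part of Geo: 3/7 of it earns 18.
Total value = 85.

85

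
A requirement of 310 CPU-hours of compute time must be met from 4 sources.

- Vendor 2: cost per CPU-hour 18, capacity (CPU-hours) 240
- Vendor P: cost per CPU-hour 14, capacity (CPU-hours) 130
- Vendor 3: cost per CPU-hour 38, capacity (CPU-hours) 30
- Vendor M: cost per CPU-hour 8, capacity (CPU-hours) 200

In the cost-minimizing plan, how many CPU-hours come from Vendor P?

110

Cheapest first:
Vendor M at 8: take all 200 CPU-hours ; 110 still needed.
Vendor P at 14: take 110 of its 130 ; requirement met.
Vendor 2, Vendor 3: unused.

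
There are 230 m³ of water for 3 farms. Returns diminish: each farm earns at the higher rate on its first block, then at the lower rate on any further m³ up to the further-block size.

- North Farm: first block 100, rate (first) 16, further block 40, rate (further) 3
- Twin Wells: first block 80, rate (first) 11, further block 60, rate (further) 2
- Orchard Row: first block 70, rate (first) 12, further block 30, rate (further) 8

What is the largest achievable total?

3100

Treat each block as its own option and order by rate: North Farm/T1 16 > Orchard Row/T1 12 > Twin Wells/T1 11 > Orchard Row/T2 8 > North Farm/T2 3 > Twin Wells/T2 2.
North Farm/T1 (16): +100 → 130 left.
Orchard Row T1 at 12: fill all 70 → 60 left.
60 remain; put them into Twin Wells T1 at 11.
Total = 16×100 + 12×70 + 11×60 = 3100.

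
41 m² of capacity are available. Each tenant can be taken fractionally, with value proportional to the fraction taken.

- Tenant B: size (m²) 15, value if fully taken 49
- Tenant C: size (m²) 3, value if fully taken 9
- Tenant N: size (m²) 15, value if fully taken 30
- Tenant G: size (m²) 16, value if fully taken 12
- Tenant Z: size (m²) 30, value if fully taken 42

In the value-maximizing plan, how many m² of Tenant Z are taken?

8

Best value per unit of size first: Tenant B 49/15≈3.27, Tenant C 9/3≈3, Tenant N 30/15≈2, Tenant Z 42/30≈1.4, Tenant G 12/16≈0.75.
Take all of Tenant B (15 m², value 49) → 26 m² left.
Tenant C: take in full, 3 m² for value 9 → 23 left.
Tenant N: take in full, 15 m² for value 30 → 8 left.
Only 8 m² remain; take 8/30 of Tenant Z for value 42×8/30 = 11.2.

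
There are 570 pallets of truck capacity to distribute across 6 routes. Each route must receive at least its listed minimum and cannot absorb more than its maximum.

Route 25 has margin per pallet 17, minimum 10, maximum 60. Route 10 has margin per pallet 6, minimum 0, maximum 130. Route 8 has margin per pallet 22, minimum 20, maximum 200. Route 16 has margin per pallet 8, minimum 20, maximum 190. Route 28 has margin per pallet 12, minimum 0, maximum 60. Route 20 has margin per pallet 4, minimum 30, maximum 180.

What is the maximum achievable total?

7960

Meeting every minimum uses 10+0+20+20+0+30 = 80 pallets, leaving 490.
Highest margin per pallet first: Route 8 22 > Route 25 17 > Route 28 12 > Route 16 8 > Route 10 6 > Route 20 4.
Give Route 8 180 more to hit its cap of 200 — 310 left.
Give Route 25 50 more to hit its cap of 60 — 260 left.
Give Route 28 60 more to hit its cap of 60 — 200 left.
Route 16: +170 to 190 (cap) — 30 left.
Only 30 left; Route 10 takes them to reach 30.
Total = 17×60 + 6×30 + 22×200 + 8×190 + 12×60 + 4×30 = 7960.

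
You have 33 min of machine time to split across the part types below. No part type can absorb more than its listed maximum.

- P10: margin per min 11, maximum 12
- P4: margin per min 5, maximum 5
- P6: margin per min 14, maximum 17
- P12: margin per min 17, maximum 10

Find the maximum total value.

474

Order the part types by margin per min: P12 17 > P6 14 > P10 11 > P4 5.
P12 takes 10 to reach its cap of 10 → 23 left.
P6 takes 17 to reach its cap of 17 → 6 left.
Only 6 left; P10 takes them to reach 6.
Total = 11×6 + 14×17 + 17×10 = 474.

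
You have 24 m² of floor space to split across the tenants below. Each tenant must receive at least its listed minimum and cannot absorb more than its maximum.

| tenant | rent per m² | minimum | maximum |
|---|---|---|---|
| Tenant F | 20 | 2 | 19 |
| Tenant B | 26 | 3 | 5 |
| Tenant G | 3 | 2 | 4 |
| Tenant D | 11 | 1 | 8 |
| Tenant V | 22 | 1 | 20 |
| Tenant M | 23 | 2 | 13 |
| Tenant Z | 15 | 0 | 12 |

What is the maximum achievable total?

Meeting every minimum uses 2+3+2+1+1+2+0 = 11 m², leaving 13.
Order the tenants by rent per m²: Tenant B 26 > Tenant M 23 > Tenant V 22 > Tenant F 20 > Tenant Z 15 > Tenant D 11 > Tenant G 3.
Tenant B takes 2 more to reach its cap of 5 → 11 left.
Tenant M: +11 to 13 (cap) → 0 left.
Total = 20×2 + 26×5 + 3×2 + 11×1 + 22×1 + 23×13 = 508.

508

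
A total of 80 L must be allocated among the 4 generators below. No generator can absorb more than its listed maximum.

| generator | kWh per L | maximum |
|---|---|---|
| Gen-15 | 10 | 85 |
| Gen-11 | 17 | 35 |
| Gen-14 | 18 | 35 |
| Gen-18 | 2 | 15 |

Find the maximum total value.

Order the generators by kWh per L: Gen-14 18 > Gen-11 17 > Gen-15 10 > Gen-18 2.
Gen-14 takes 35 to reach its cap of 35 — 45 left.
Give Gen-11 35 to hit its cap of 35 — 10 left.
Only 10 left; Gen-15 takes them to reach 10.
Total = 10×10 + 17×35 + 18×35 = 1325.

1325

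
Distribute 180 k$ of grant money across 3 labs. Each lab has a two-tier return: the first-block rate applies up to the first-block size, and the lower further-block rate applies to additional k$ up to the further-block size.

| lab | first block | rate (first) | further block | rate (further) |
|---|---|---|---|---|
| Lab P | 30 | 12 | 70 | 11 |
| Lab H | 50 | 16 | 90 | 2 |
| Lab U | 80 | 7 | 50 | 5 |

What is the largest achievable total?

Treat each block as its own option and order by rate: Lab H/T1 16 > Lab P/T1 12 > Lab P/T2 11 > Lab U/T1 7 > Lab U/T2 5 > Lab H/T2 2.
Lab H T1 at 16: fill all 50 → 130 left.
Fill Lab P T1 block (30 at 12) → 100 left.
Fill Lab P T2 block (70 at 11) → 30 left.
Lab U/T1: +30 of 80 at 7; pool empty.
Total = 16×50 + 12×30 + 11×70 + 7×30 = 2140.

2140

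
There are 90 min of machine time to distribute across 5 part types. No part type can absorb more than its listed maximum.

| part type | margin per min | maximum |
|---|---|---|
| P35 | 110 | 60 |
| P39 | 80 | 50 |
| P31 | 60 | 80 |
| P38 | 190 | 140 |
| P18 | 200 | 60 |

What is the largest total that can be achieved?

Rank by margin per min: P18 200 > P38 190 > P35 110 > P39 80 > P31 60.
Give P18 60 to hit its cap of 60 — 30 left.
P38: +30 (room for 140) → 30. Pool exhausted.
Total = 190×30 + 200×60 = 17700.

17700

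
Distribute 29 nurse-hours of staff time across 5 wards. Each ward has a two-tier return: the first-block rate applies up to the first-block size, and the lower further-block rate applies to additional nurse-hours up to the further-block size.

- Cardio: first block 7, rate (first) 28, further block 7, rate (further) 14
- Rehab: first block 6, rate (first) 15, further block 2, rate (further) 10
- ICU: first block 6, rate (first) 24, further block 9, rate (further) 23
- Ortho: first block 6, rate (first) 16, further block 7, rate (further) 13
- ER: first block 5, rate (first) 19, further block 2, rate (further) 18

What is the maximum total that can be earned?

Rank every tier by rate: Cardio/tier1 28 > ICU/tier1 24 > ICU/tier2 23 > ER/tier1 19 > ER/tier2 18 > Ortho/tier1 16 > Rehab/tier1 15 > Cardio/tier2 14 > Ortho/tier2 13 > Rehab/tier2 10.
Cardio/tier1 (28): +7 → 22 left.
Fill ICU tier1 block (6 at 24) → 16 left.
ICU/tier2 (23): +9 → 7 left.
Fill ER tier1 block (5 at 19) → 2 left.
ER tier2 at 18: fill all 2 → 0 left.
Total = 28×7 + 24×6 + 23×9 + 19×5 + 18×2 = 678.

678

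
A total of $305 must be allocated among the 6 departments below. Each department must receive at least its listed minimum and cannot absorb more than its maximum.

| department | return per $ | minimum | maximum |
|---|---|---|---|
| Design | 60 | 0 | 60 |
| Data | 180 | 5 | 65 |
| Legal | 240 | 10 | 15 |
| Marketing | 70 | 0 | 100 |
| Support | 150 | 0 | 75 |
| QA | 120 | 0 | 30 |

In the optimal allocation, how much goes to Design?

Meeting every minimum uses 0+5+10+0+0+0 = 15 $, leaving 290.
Highest return per $ first: Legal 240 > Data 180 > Support 150 > QA 120 > Marketing 70 > Design 60.
Give Legal 5 more to hit its cap of 15 — 285 left.
Data takes 60 more to reach its cap of 65 — 225 left.
Support takes 75 more to reach its cap of 75 — 150 left.
Give QA 30 more to hit its cap of 30 — 120 left.
Marketing: +100 to 100 (cap) — 20 left.
Design has room for 60 more but only 20 remain, so it gets 20.

20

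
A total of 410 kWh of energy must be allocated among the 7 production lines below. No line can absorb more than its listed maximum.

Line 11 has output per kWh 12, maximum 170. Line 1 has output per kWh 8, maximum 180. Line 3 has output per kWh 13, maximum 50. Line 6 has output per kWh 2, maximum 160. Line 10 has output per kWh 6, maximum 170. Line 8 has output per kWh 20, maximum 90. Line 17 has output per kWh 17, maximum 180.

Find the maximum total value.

Order the production lines by output per kWh: Line 8 20 > Line 17 17 > Line 3 13 > Line 11 12 > Line 1 8 > Line 10 6 > Line 6 2.
Give Line 8 90 to hit its cap of 90 — 320 left.
Line 17 takes 180 to reach its cap of 180 — 140 left.
Give Line 3 50 to hit its cap of 50 — 90 left.
Line 11: +90 (room for 170) → 90. Pool exhausted.
Total = 12×90 + 13×50 + 20×90 + 17×180 = 6590.

6590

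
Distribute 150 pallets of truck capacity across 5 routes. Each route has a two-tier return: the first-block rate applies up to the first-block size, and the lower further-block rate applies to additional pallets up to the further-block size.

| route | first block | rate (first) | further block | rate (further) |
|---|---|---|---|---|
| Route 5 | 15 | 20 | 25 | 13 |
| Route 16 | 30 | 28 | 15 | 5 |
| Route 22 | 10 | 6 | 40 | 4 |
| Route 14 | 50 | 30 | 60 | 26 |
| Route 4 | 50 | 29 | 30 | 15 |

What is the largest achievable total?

4310

Rank every tier by rate: Route 14/first 30 > Route 4/first 29 > Route 16/first 28 > Route 14/second 26 > Route 5/first 20 > Route 4/second 15 > Route 5/second 13 > Route 22/first 6 > Route 16/second 5 > Route 22/second 4.
Route 14/first (30): +50 → 100 left.
Route 4 first at 29: fill all 50 → 50 left.
Route 16 first at 28: fill all 30 → 20 left.
20 remain; put them into Route 14 second at 26.
Total = 30×50 + 29×50 + 28×30 + 26×20 = 4310.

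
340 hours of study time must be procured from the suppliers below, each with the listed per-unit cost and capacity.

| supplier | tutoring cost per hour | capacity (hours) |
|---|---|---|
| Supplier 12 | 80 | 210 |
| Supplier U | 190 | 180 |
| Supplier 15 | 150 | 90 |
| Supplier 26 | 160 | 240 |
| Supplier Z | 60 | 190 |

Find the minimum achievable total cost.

23400

Fill from the cheapest supplier first.
Supplier Z at 60: take all 190 hours ; 150 still needed.
Supplier 12 at 80: take 150 of its 210 ; requirement met.
Supplier 15, Supplier 26, Supplier U: unused.
Cost = 190×60 + 150×80 = 23400.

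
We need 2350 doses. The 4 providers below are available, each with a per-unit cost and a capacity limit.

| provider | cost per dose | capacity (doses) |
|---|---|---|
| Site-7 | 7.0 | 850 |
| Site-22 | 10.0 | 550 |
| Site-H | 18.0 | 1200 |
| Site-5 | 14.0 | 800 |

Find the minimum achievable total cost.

25350

Cheapest first:
Site-7 at 7.0: take all 850 doses ; 1500 still needed.
Site-22 at 10.0: take all 550 doses ; 950 still needed.
Site-5 (14.0): use full 800 ; 150 doses to go.
Site-H at 18.0: take 150 of its 1200 ; requirement met.
Cost = 850×7.0 + 550×10.0 + 800×14.0 + 150×18.0 = 25350.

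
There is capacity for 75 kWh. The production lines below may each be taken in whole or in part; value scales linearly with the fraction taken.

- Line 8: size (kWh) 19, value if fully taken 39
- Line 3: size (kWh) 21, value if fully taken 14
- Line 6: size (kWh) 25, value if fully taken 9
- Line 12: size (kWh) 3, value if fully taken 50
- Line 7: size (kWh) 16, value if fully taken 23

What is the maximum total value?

Rank by value-to-size ratio: Line 12 50/3≈16.7, Line 8 39/19≈2.05, Line 7 23/16≈1.44, Line 3 14/21≈0.667, Line 6 9/25≈0.36.
Take all of Line 12 (3 kWh, value 50) ; 72 kWh left.
Line 8: take in full, 19 kWh for value 39 ; 53 left.
Take all of Line 7 (16 kWh, value 23) ; 37 kWh left.
All 21 kWh of Line 3 fit (value 14) ; 16 remain.
Fill the last 16 kWh with part of Line 6: 16/25 of it earns 5.76.
Total value = 131.76.

131.76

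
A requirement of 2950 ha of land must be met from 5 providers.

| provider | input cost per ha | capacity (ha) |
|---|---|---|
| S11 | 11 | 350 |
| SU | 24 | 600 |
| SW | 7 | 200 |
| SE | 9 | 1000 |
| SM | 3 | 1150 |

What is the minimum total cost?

Cheapest first:
Take 1150 from SM at 3 → need 1800 more.
Take 200 from SW at 7 → need 1600 more.
SE (9): use full 1000 → 600 ha to go.
S11 (11): use full 350 → 250 ha to go.
SU (24): take the remaining 250 → done.
Cost = 1150×3 + 200×7 + 1000×9 + 350×11 + 250×24 = 23700.

23700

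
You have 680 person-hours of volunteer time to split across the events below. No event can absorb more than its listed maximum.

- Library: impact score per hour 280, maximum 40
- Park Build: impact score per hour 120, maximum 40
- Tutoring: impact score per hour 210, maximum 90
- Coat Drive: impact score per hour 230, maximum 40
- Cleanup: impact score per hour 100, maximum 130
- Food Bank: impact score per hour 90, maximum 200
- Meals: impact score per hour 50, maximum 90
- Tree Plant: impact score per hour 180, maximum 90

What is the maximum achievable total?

Rank by impact score per hour: Library 280 > Coat Drive 230 > Tutoring 210 > Tree Plant 180 > Park Build 120 > Cleanup 100 > Food Bank 90 > Meals 50.
Give Library 40 to hit its cap of 40 ; 640 left.
Coat Drive: +40 to 40 (cap) ; 600 left.
Tutoring takes 90 to reach its cap of 90 ; 510 left.
Give Tree Plant 90 to hit its cap of 90 ; 420 left.
Park Build: +40 to 40 (cap) ; 380 left.
Cleanup takes 130 to reach its cap of 130 ; 250 left.
Food Bank: +200 to 200 (cap) ; 50 left.
Only 50 left; Meals takes them to reach 50.
Total = 280×40 + 120×40 + 210×90 + 230×40 + 100×130 + 90×200 + 50×50 + 180×90 = 93800.

93800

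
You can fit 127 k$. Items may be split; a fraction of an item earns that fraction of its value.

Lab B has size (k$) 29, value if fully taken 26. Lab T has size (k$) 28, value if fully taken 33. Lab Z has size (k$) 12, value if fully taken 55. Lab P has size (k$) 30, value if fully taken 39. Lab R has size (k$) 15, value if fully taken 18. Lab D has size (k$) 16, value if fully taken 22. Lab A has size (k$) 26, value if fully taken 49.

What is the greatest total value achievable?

216

Rank by value-to-size ratio: Lab Z 55/12≈4.58, Lab A 49/26≈1.88, Lab D 22/16≈1.38, Lab P 39/30≈1.3, Lab R 18/15≈1.2, Lab T 33/28≈1.18, Lab B 26/29≈0.897.
All 12 k$ of Lab Z fit (value 55) ; 115 remain.
Take all of Lab A (26 k$, value 49) ; 89 k$ left.
Lab D: take in full, 16 k$ for value 22 ; 73 left.
All 30 k$ of Lab P fit (value 39) ; 43 remain.
Lab R: take in full, 15 k$ for value 18 ; 28 left.
Take all of Lab T (28 k$, value 33) ; 0 k$ left.
Total value = 216.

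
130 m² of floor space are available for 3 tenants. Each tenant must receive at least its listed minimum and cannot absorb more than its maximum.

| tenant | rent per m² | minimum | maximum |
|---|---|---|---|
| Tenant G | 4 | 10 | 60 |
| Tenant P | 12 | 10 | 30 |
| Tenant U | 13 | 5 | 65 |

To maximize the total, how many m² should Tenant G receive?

35

Meeting every minimum uses 10+10+5 = 25 m², leaving 105.
Highest rent per m² first: Tenant U 13 > Tenant P 12 > Tenant G 4.
Tenant U: +60 to 65 (cap) → 45 left.
Tenant P takes 20 more to reach its cap of 30 → 25 left.
Tenant G has room for 50 more but only 25 remain, so it gets 35.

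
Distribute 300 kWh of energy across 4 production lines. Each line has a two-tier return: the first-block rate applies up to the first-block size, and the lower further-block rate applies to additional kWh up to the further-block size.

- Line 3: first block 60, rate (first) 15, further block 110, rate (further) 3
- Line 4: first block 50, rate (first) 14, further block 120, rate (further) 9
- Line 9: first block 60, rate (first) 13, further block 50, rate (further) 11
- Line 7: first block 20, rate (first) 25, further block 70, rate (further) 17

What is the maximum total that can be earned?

Rank every tier by rate: Line 7/tier1 25 > Line 7/tier2 17 > Line 3/tier1 15 > Line 4/tier1 14 > Line 9/tier1 13 > Line 9/tier2 11 > Line 4/tier2 9 > Line 3/tier2 3.
Line 7 tier1 at 25: fill all 20 — 280 left.
Fill Line 7 tier2 block (70 at 17) — 210 left.
Fill Line 3 tier1 block (60 at 15) — 150 left.
Fill Line 4 tier1 block (50 at 14) — 100 left.
Fill Line 9 tier1 block (60 at 13) — 40 left.
Line 9 tier2 at 11: only 40 left, fill 40.
Total = 25×20 + 17×70 + 15×60 + 14×50 + 13×60 + 11×40 = 4510.

4510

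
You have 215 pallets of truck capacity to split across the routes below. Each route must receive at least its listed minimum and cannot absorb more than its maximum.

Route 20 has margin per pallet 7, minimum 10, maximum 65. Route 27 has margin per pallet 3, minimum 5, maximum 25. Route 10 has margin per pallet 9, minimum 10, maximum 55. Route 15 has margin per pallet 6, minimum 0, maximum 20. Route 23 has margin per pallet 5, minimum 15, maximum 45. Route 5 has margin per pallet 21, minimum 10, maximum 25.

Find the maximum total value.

1835

Meeting every minimum uses 10+5+10+0+15+10 = 50 pallets, leaving 165.
Highest margin per pallet first: Route 5 21 > Route 10 9 > Route 20 7 > Route 15 6 > Route 23 5 > Route 27 3.
Route 5 takes 15 more to reach its cap of 25 ; 150 left.
Give Route 10 45 more to hit its cap of 55 ; 105 left.
Give Route 20 55 more to hit its cap of 65 ; 50 left.
Route 15: +20 to 20 (cap) ; 30 left.
Give Route 23 30 more to hit its cap of 45 ; 0 left.
Total = 7×65 + 3×5 + 9×55 + 6×20 + 5×45 + 21×25 = 1835.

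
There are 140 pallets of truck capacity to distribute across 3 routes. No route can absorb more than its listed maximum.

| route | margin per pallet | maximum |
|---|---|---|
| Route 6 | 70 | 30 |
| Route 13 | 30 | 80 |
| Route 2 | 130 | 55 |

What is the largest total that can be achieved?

10900

Highest margin per pallet first: Route 2 130 > Route 6 70 > Route 13 30.
Give Route 2 55 to hit its cap of 55 ; 85 left.
Give Route 6 30 to hit its cap of 30 ; 55 left.
Route 13 has room for 80 but only 55 remain, so it gets 55.
Total = 70×30 + 30×55 + 130×55 = 10900.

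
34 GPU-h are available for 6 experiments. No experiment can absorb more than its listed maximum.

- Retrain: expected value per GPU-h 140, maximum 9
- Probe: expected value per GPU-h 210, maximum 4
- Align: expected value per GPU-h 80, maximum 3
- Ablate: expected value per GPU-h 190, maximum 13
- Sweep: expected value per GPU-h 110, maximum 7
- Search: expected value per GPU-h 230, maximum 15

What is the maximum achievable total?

7040

Rank by expected value per GPU-h: Search 230 > Probe 210 > Ablate 190 > Retrain 140 > Sweep 110 > Align 80.
Search: +15 to 15 (cap) — 19 left.
Probe takes 4 to reach its cap of 4 — 15 left.
Ablate takes 13 to reach its cap of 13 — 2 left.
Retrain has room for 9 but only 2 remain, so it gets 2.
Total = 140×2 + 210×4 + 190×13 + 230×15 = 7040.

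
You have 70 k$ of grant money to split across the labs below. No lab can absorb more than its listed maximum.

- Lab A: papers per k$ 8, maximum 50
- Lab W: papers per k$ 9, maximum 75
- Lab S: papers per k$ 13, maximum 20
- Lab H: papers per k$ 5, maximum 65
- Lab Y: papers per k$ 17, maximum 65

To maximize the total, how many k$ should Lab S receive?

Order the labs by papers per k$: Lab Y 17 > Lab S 13 > Lab W 9 > Lab A 8 > Lab H 5.
Give Lab Y 65 to hit its cap of 65 → 5 left.
Lab S has room for 20 but only 5 remain, so it gets 5.

5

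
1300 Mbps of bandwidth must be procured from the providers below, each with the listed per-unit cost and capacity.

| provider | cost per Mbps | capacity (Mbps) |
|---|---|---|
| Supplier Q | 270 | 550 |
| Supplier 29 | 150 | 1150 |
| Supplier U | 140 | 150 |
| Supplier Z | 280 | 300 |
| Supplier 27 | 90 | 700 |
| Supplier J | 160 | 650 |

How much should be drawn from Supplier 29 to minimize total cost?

Cheapest first:
Take 700 from Supplier 27 at 90 → need 600 more.
Take 150 from Supplier U at 140 → need 450 more.
Supplier 29 at 150: take 450 of its 1150 → requirement met.
Supplier J, Supplier Q, Supplier Z: unused.

450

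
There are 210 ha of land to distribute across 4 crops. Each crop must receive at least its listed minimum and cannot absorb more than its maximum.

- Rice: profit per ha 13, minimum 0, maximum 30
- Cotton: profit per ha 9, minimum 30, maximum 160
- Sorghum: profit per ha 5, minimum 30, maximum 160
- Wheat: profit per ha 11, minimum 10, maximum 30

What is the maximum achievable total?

Meeting every minimum uses 0+30+30+10 = 70 ha, leaving 140.
Order the crops by profit per ha: Rice 13 > Wheat 11 > Cotton 9 > Sorghum 5.
Rice takes 30 more to reach its cap of 30 → 110 left.
Wheat takes 20 more to reach its cap of 30 → 90 left.
Cotton has room for 130 more but only 90 remain, so it gets 120.
Total = 13×30 + 9×120 + 5×30 + 11×30 = 1950.

1950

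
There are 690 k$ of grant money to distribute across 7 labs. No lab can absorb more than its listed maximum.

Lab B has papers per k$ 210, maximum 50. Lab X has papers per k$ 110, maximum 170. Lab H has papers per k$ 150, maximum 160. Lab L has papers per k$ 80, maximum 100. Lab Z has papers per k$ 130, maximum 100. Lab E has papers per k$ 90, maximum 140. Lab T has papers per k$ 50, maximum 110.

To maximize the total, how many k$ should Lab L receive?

70

Rank by papers per k$: Lab B 210 > Lab H 150 > Lab Z 130 > Lab X 110 > Lab E 90 > Lab L 80 > Lab T 50.
Give Lab B 50 to hit its cap of 50 ; 640 left.
Give Lab H 160 to hit its cap of 160 ; 480 left.
Lab Z: +100 to 100 (cap) ; 380 left.
Give Lab X 170 to hit its cap of 170 ; 210 left.
Lab E: +140 to 140 (cap) ; 70 left.
Lab L has room for 100 but only 70 remain, so it gets 70.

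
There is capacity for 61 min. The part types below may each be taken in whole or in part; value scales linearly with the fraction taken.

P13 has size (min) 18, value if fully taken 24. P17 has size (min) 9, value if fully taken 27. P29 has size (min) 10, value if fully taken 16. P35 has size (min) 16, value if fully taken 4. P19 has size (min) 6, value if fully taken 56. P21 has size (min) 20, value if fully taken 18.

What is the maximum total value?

139.2

Sort by value density: P19 56/6≈9.33, P17 27/9≈3, P29 16/10≈1.6, P13 24/18≈1.33, P21 18/20≈0.9, P35 4/16≈0.25.
P19: take in full, 6 min for value 56 — 55 left.
Take all of P17 (9 min, value 27) — 46 min left.
Take all of P29 (10 min, value 16) — 36 min left.
P13: take in full, 18 min for value 24 — 18 left.
18 min left: a 18/20 share of P21 gives 18×18/20 = 16.2.
Total value = 139.2.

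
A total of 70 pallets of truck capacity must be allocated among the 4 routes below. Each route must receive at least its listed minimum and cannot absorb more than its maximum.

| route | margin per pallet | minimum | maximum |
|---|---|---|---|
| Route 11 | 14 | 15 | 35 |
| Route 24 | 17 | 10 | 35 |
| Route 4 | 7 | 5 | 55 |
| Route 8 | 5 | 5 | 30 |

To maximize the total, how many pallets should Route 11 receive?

25

Meeting every minimum uses 15+10+5+5 = 35 pallets, leaving 35.
Highest margin per pallet first: Route 24 17 > Route 11 14 > Route 4 7 > Route 8 5.
Route 24 takes 25 more to reach its cap of 35 ; 10 left.
Only 10 left; Route 11 takes them to reach 25.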